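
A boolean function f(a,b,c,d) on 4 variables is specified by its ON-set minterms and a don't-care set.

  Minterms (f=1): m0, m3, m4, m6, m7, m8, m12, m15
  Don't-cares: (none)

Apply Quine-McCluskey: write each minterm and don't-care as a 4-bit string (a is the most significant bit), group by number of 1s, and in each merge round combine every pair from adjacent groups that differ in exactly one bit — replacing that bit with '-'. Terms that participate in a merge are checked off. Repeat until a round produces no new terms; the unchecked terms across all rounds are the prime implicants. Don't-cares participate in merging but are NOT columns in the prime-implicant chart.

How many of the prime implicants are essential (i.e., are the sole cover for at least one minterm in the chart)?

Round 0: 0000✓ 0011✓ 0100✓ 0110✓ 0111✓ 1000✓ 1100✓ 1111✓
Round 1: -000✓ -100✓ -111 0-00✓ 0-11 01-0 011- 1-00✓
Round 2: --00
PIs = {--00, -111, 0-11, 01-0, 011-}
Coverage chart:
  m0: --00 ←essential
  m3: 0-11 ←essential
  m4: --00,01-0
  m6: 01-0,011-
  m7: -111,0-11,011-
  m8: --00 ←essential
  m12: --00 ←essential
  m15: -111 ←essential
Essential: --00, -111, 0-11

3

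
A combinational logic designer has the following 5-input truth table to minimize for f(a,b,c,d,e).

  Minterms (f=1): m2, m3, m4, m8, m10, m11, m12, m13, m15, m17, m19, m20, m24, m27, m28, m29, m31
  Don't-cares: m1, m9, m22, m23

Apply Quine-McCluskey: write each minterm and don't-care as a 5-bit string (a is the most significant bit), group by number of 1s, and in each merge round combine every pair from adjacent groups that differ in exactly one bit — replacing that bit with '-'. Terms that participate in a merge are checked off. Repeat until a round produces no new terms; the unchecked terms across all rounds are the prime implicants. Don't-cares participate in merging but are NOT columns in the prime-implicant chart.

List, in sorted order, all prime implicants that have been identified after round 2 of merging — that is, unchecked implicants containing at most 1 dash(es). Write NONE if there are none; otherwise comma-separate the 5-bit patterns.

Round 0: 00001✓ 00010✓ 00011✓ 00100✓ 01000✓ 01001✓ 01010✓ 01011✓ 01100✓ 01101✓ 01111✓ 10001✓ 10011✓ 10100✓ 10110✓ 10111✓ 11000✓ 11011✓ 11100✓ 11101✓ 11111✓
Round 1: -0001✓ -0011✓ -0100✓ -1000✓ -1011✓ -1100✓ -1101✓ -1111✓ 0-001✓ 0-010✓ 0-011✓ 0-100✓ 000-1✓ 0001-✓ 01-00✓ 01-01✓ 01-11✓ 010-0✓ 010-1✓ 0100-✓ 0101-✓ 011-1✓ 0110-✓ 1-011✓ 1-100✓ 1-111✓ 10-11✓ 100-1✓ 101-0 1011- 11-00✓ 11-11✓ 111-1✓ 1110-✓
Round 2: --011 --100 -00-1 -1-00 -1-11 -11-1 -110- 0-0-1 0-01- 01--1 01-0- 010-- 1--11
PIs = {--011, --100, -00-1, -1-00, -1-11, -11-1, -110-, 0-0-1, 0-01-, 01--1, 01-0-, 010--, 1--11, 101-0, 1011-}

101-0, 1011-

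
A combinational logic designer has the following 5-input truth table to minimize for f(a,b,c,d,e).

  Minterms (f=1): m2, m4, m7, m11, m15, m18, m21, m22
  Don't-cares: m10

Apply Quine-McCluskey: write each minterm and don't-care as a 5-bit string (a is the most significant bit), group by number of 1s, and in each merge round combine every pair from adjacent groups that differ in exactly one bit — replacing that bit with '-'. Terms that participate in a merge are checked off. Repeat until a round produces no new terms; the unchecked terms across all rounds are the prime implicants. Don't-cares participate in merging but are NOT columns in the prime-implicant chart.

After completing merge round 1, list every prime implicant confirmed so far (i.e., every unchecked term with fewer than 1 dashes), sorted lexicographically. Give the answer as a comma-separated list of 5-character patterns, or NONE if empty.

[col 0] 00010*, 00100, 00111*, 01010*, 01011*, 01111*, 10010*, 10101, 10110*
[col 1] -0010, 0-010, 0-111, 01-11, 0101-, 10-10
Prime implicants: -0010, 0-010, 0-111, 00100, 01-11, 0101-, 10-10, 10101

00100, 10101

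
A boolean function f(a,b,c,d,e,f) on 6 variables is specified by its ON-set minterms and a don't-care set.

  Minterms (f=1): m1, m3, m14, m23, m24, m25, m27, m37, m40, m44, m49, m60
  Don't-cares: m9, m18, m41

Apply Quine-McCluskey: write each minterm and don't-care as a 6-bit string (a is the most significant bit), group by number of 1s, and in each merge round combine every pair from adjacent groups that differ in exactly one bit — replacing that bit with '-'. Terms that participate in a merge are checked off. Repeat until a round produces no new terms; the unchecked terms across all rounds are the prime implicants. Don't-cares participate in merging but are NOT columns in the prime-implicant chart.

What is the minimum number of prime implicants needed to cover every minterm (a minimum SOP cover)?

9

Round 0: 000001✓ 000011✓ 001001✓ 001110 010010 010111 011000✓ 011001✓ 011011✓ 100101 101000✓ 101001✓ 101100✓ 110001 111100✓
Round 1: -01001 0-1001 00-001 0000-1 0110-1 01100- 1-1100 101-00 10100-
PIs = {-01001, 0-1001, 00-001, 0000-1, 001110, 010010, 010111, 0110-1, 01100-, 1-1100, 100101, 101-00, 10100-, 110001}
Coverage chart:
  m1: 00-001,0000-1
  m3: 0000-1 ←essential
  m14: 001110 ←essential
  m23: 010111 ←essential
  m24: 01100- ←essential
  m25: 0-1001,0110-1,01100-
  m27: 0110-1 ←essential
  m37: 100101 ←essential
  m40: 101-00,10100-
  m44: 1-1100,101-00
  m49: 110001 ←essential
  m60: 1-1100 ←essential
Essential: 0000-1, 001110, 010111, 0110-1, 01100-, 1-1100, 100101, 110001
Petrick residual → 101-00
Min cover (9 terms): a'b'c'd'f + a'b'cdef' + a'bc'def + a'bcd'f + a'bcd'e' + acde'f' + ab'c'de'f + ab'ce'f' + abc'd'e'f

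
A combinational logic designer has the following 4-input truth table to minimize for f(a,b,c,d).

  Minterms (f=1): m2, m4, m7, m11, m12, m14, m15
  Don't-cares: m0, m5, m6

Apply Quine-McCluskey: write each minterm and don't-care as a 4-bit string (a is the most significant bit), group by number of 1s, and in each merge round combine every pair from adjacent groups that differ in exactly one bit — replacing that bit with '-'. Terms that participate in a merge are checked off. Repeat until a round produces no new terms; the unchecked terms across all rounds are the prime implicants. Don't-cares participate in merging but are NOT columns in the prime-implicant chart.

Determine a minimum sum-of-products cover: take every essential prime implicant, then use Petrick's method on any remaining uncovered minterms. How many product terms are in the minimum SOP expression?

4

[col 0] 0000*, 0010*, 0100*, 0101*, 0110*, 0111*, 1011*, 1100*, 1110*, 1111*
[col 1] -100*, -110*, -111*, 0-00*, 0-10*, 00-0*, 01-0*, 01-1*, 010-*, 011-*, 1-11, 11-0*, 111-*
[col 2] -1-0, -11-, 0--0, 01--
Prime implicants: -1-0, -11-, 0--0, 01--, 1-11
PI chart (minterm → PIs covering it):
  2 | 0--0  (sole → essential)
  4 | -1-0,0--0,01--
  7 | -11-,01--
  11 | 1-11  (sole → essential)
  12 | -1-0  (sole → essential)
  14 | -1-0,-11-
  15 | -11-,1-11
Essential prime implicants: -1-0, 0--0, 1-11
Petrick residual → -11-
Minimum SOP uses 4 PIs: bd' + bc + a'd' + acd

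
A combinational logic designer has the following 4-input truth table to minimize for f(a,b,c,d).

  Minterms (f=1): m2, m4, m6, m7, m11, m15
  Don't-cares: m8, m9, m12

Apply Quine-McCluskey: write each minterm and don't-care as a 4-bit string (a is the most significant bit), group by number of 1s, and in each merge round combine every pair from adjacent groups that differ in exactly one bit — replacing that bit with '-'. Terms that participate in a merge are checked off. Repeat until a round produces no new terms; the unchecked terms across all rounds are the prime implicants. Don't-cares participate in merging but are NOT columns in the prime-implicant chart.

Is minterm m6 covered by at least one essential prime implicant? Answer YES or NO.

YES

Round 0: 0010✓ 0100✓ 0110✓ 0111✓ 1000✓ 1001✓ 1011✓ 1100✓ 1111✓
Round 1: -100 -111 0-10 01-0 011- 1-00 1-11 10-1 100-
PIs = {-100, -111, 0-10, 01-0, 011-, 1-00, 1-11, 10-1, 100-}
Coverage chart:
  m2: 0-10 ←essential
  m4: -100,01-0
  m6: 0-10,01-0,011-
  m7: -111,011-
  m11: 1-11,10-1
  m15: -111,1-11
Essential: 0-10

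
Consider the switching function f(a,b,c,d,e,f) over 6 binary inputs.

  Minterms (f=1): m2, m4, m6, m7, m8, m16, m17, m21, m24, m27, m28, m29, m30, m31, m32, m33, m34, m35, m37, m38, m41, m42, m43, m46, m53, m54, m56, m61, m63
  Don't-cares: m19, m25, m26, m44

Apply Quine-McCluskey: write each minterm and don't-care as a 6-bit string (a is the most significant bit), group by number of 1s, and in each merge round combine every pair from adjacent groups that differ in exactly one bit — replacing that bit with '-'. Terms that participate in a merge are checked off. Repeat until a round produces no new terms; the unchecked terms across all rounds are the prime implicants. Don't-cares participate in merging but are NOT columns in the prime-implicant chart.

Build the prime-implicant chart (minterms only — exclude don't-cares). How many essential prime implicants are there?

size-2^0 implicants → 000010(✓)  000100(✓)  000110(✓)  000111(✓)  001000(✓)  010000(✓)  010001(✓)  010011(✓)  010101(✓)  011000(✓)  011001(✓)  011010(✓)  011011(✓)  011100(✓)  011101(✓)  011110(✓)  011111(✓)  100000(✓)  100001(✓)  100010(✓)  100011(✓)  100101(✓)  100110(✓)  101001(✓)  101010(✓)  101011(✓)  101100(✓)  101110(✓)  110101(✓)  110110(✓)  111000(✓)  111101(✓)  111111(✓)
size-2^1 implicants → -00010(✓)  -00110(✓)  -10101(✓)  -11000  -11101(✓)  -11111(✓)  0-1000  000-10(✓)  0001-0  00011-  01-000(✓)  01-001(✓)  01-011(✓)  01-101(✓)  010-01(✓)  0100-1(✓)  01000-(✓)  011-00(✓)  011-01(✓)  011-10(✓)  011-11(✓)  0110-0(✓)  0110-1(✓)  01100-(✓)  01101-(✓)  0111-0(✓)  0111-1(✓)  01110-(✓)  01111-(✓)  1-0101  1-0110  10-001(✓)  10-010(✓)  10-011(✓)  10-110(✓)  100-01  100-10(✓)  1000-0(✓)  1000-1(✓)  10000-(✓)  10001-(✓)  101-10(✓)  1010-1(✓)  10101-(✓)  1011-0  11-101(✓)  1111-1(✓)
size-2^2 implicants → -00-10  -1-101  -111-1  01--01  01-0-1  01-00-  011--0(✓)  011--1(✓)  011-0-(✓)  011-1-(✓)  0110--(✓)  0111--(✓)  10--10  10-0-1  10-01-  1000--
size-2^3 implicants → 011---
Unchecked terms (primes): -00-10, -1-101, -11000, -111-1, 0-1000, 0001-0, 00011-, 01--01, 01-0-1, 01-00-, 011---, 1-0101, 1-0110, 10--10, 10-0-1, 10-01-, 100-01, 1000--, 1011-0
Minterm coverage:
  m2 ⊆ -00-10 [E]
  m4 ⊆ 0001-0 [E]
  m6 ⊆ -00-10,0001-0,00011-
  m7 ⊆ 00011- [E]
  m8 ⊆ 0-1000 [E]
  m16 ⊆ 01-00- [E]
  m17 ⊆ 01--01,01-0-1,01-00-
  m21 ⊆ -1-101,01--01
  m24 ⊆ -11000,0-1000,01-00-,011---
  m27 ⊆ 01-0-1,011---
  m28 ⊆ 011--- [E]
  m29 ⊆ -1-101,-111-1,01--01,011---
  m30 ⊆ 011--- [E]
  m31 ⊆ -111-1,011---
  m32 ⊆ 1000-- [E]
  m33 ⊆ 10-0-1,100-01,1000--
  m34 ⊆ -00-10,10--10,10-01-,1000--
  m35 ⊆ 10-0-1,10-01-,1000--
  m37 ⊆ 1-0101,100-01
  m38 ⊆ -00-10,1-0110,10--10
  m41 ⊆ 10-0-1 [E]
  m42 ⊆ 10--10,10-01-
  m43 ⊆ 10-0-1,10-01-
  m46 ⊆ 10--10,1011-0
  m53 ⊆ -1-101,1-0101
  m54 ⊆ 1-0110 [E]
  m56 ⊆ -11000 [E]
  m61 ⊆ -1-101,-111-1
  m63 ⊆ -111-1 [E]
E = {-00-10, -11000, -111-1, 0-1000, 0001-0, 00011-, 01-00-, 011---, 1-0110, 10-0-1, 1000--}

11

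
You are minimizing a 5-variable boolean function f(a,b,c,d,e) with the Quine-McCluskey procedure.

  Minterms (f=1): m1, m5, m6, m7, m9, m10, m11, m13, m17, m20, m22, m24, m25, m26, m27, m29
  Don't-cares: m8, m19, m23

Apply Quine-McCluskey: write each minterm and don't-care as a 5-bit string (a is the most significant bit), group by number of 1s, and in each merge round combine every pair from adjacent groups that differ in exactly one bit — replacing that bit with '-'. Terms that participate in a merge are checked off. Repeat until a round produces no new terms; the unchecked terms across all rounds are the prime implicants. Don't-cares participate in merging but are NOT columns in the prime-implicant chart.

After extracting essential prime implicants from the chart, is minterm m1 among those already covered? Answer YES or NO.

Round 0: 00001✓ 00101✓ 00110✓ 00111✓ 01000✓ 01001✓ 01010✓ 01011✓ 01101✓ 10001✓ 10011✓ 10100✓ 10110✓ 10111✓ 11000✓ 11001✓ 11010✓ 11011✓ 11101✓
Round 1: -0001✓ -0110✓ -0111✓ -1000✓ -1001✓ -1010✓ -1011✓ -1101✓ 0-001✓ 0-101✓ 00-01✓ 001-1 0011-✓ 01-01✓ 010-0✓ 010-1✓ 0100-✓ 0101-✓ 1-001✓ 1-011✓ 10-11 100-1✓ 101-0 1011-✓ 11-01✓ 110-0✓ 110-1✓ 1100-✓ 1101-✓
Round 2: --001 -011- -1-01 -10-0✓ -10-1✓ -100-✓ -101-✓ 0--01 010--✓ 1-0-1 110--✓
Round 3: -10--
PIs = {--001, -011-, -1-01, -10--, 0--01, 001-1, 1-0-1, 10-11, 101-0}
Coverage chart:
  m1: --001,0--01
  m5: 0--01,001-1
  m6: -011- ←essential
  m7: -011-,001-1
  m9: --001,-1-01,-10--,0--01
  m10: -10-- ←essential
  m11: -10-- ←essential
  m13: -1-01,0--01
  m17: --001,1-0-1
  m20: 101-0 ←essential
  m22: -011-,101-0
  m24: -10-- ←essential
  m25: --001,-1-01,-10--,1-0-1
  m26: -10-- ←essential
  m27: -10--,1-0-1
  m29: -1-01 ←essential
Essential: -011-, -1-01, -10--, 101-0

NO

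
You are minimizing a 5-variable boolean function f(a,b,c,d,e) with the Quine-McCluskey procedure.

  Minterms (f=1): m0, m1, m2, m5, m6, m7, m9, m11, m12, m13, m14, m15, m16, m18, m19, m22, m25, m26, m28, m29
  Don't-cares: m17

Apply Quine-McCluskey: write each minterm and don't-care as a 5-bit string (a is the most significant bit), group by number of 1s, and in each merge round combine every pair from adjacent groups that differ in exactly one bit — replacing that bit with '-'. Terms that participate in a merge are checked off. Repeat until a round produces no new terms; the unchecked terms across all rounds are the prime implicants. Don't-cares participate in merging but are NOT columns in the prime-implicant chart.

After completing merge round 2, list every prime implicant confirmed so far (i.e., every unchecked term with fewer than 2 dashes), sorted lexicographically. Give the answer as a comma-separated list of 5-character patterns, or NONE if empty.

1-010

Round 0: 00000✓ 00001✓ 00010✓ 00101✓ 00110✓ 00111✓ 01001✓ 01011✓ 01100✓ 01101✓ 01110✓ 01111✓ 10000✓ 10001✓ 10010✓ 10011✓ 10110✓ 11001✓ 11010✓ 11100✓ 11101✓
Round 1: -0000✓ -0001✓ -0010✓ -0110✓ -1001✓ -1100✓ -1101✓ 0-001✓ 0-101✓ 0-110✓ 0-111✓ 00-01✓ 00-10✓ 000-0✓ 0000-✓ 001-1✓ 0011-✓ 01-01✓ 01-11✓ 010-1✓ 011-0✓ 011-1✓ 0110-✓ 0111-✓ 1-001✓ 1-010 10-10✓ 100-0✓ 100-1✓ 1000-✓ 1001-✓ 11-01✓ 1110-✓
Round 2: --001 -0-10 -00-0 -000- -1-01 -110- 0--01 0-1-1 0-11- 01--1 011-- 100--
PIs = {--001, -0-10, -00-0, -000-, -1-01, -110-, 0--01, 0-1-1, 0-11-, 01--1, 011--, 1-010, 100--}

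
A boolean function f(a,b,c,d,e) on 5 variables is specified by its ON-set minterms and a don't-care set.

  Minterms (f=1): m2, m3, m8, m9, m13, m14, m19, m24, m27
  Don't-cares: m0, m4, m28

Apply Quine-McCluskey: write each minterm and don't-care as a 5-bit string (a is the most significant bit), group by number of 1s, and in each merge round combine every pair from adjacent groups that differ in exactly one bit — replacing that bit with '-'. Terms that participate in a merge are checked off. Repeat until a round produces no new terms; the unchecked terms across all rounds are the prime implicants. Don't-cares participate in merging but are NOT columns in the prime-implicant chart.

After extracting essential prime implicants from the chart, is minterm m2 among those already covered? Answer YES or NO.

NO

Round 0: 00000✓ 00010✓ 00011✓ 00100✓ 01000✓ 01001✓ 01101✓ 01110 10011✓ 11000✓ 11011✓ 11100✓
Round 1: -0011 -1000 0-000 00-00 000-0 0001- 01-01 0100- 1-011 11-00
PIs = {-0011, -1000, 0-000, 00-00, 000-0, 0001-, 01-01, 0100-, 01110, 1-011, 11-00}
Coverage chart:
  m2: 000-0,0001-
  m3: -0011,0001-
  m8: -1000,0-000,0100-
  m9: 01-01,0100-
  m13: 01-01 ←essential
  m14: 01110 ←essential
  m19: -0011,1-011
  m24: -1000,11-00
  m27: 1-011 ←essential
Essential: 01-01, 01110, 1-011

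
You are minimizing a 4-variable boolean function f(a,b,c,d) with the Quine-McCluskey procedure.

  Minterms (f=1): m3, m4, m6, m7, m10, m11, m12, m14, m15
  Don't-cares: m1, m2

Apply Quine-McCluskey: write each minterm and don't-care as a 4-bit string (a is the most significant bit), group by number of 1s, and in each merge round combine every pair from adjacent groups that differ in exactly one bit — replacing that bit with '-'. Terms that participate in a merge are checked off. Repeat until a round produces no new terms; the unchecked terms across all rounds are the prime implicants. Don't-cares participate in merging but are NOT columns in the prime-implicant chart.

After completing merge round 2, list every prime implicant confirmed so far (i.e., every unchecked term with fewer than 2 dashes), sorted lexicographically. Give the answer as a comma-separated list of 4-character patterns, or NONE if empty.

size-2^0 implicants → 0001(✓)  0010(✓)  0011(✓)  0100(✓)  0110(✓)  0111(✓)  1010(✓)  1011(✓)  1100(✓)  1110(✓)  1111(✓)
size-2^1 implicants → -010(✓)  -011(✓)  -100(✓)  -110(✓)  -111(✓)  0-10(✓)  0-11(✓)  00-1  001-(✓)  01-0(✓)  011-(✓)  1-10(✓)  1-11(✓)  101-(✓)  11-0(✓)  111-(✓)
size-2^2 implicants → --10(✓)  --11(✓)  -01-(✓)  -1-0  -11-(✓)  0-1-(✓)  1-1-(✓)
size-2^3 implicants → --1-
Unchecked terms (primes): --1-, -1-0, 00-1

00-1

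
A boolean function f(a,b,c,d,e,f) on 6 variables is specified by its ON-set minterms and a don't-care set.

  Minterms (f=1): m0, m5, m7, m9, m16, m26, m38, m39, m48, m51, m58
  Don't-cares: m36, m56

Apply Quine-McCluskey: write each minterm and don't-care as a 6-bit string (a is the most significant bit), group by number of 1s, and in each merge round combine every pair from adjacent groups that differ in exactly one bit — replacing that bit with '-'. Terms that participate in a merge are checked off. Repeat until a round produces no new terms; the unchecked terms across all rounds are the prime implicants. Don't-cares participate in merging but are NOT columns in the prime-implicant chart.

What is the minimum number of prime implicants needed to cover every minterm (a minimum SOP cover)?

Round 0: 000000✓ 000101✓ 000111✓ 001001 010000✓ 011010✓ 100100✓ 100110✓ 100111✓ 110000✓ 110011 111000✓ 111010✓
Round 1: -00111 -10000 -11010 0-0000 0001-1 1001-0 10011- 11-000 1110-0
PIs = {-00111, -10000, -11010, 0-0000, 0001-1, 001001, 1001-0, 10011-, 11-000, 110011, 1110-0}
Coverage chart:
  m0: 0-0000 ←essential
  m5: 0001-1 ←essential
  m7: -00111,0001-1
  m9: 001001 ←essential
  m16: -10000,0-0000
  m26: -11010 ←essential
  m38: 1001-0,10011-
  m39: -00111,10011-
  m48: -10000,11-000
  m51: 110011 ←essential
  m58: -11010,1110-0
Essential: -11010, 0-0000, 0001-1, 001001, 110011
Petrick residual → -10000, 10011-
Min cover (7 terms): bc'd'e'f' + bcd'ef' + a'c'd'e'f' + a'b'c'df + a'b'cd'e'f + ab'c'de + abc'd'ef

7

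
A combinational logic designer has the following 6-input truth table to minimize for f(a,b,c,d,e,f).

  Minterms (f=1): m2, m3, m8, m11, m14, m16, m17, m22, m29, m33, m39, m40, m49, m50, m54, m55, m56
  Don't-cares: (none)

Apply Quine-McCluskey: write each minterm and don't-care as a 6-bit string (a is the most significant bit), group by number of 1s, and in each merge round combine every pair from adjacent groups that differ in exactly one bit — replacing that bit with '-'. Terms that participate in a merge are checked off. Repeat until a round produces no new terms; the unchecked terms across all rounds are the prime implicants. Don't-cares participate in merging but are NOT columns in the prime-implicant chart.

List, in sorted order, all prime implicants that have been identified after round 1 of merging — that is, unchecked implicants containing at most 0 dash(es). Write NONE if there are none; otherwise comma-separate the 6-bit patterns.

001110, 011101

Round 0: 000010✓ 000011✓ 001000✓ 001011✓ 001110 010000✓ 010001✓ 010110✓ 011101 100001✓ 100111✓ 101000✓ 110001✓ 110010✓ 110110✓ 110111✓ 111000✓
Round 1: -01000 -10001 -10110 00-011 00001- 01000- 1-0001 1-0111 1-1000 110-10 11011-
PIs = {-01000, -10001, -10110, 00-011, 00001-, 001110, 01000-, 011101, 1-0001, 1-0111, 1-1000, 110-10, 11011-}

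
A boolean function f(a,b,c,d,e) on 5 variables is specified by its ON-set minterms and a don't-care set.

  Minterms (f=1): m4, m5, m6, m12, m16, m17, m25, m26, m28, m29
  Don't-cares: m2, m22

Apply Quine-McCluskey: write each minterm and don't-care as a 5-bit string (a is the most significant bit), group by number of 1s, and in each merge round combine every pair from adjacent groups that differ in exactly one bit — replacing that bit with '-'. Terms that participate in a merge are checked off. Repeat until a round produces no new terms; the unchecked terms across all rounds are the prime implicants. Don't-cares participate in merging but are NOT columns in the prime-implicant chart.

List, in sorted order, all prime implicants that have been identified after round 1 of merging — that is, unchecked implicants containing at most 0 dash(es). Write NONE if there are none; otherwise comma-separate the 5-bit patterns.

size-2^0 implicants → 00010(✓)  00100(✓)  00101(✓)  00110(✓)  01100(✓)  10000(✓)  10001(✓)  10110(✓)  11001(✓)  11010  11100(✓)  11101(✓)
size-2^1 implicants → -0110  -1100  0-100  00-10  001-0  0010-  1-001  1000-  11-01  1110-
Unchecked terms (primes): -0110, -1100, 0-100, 00-10, 001-0, 0010-, 1-001, 1000-, 11-01, 11010, 1110-

11010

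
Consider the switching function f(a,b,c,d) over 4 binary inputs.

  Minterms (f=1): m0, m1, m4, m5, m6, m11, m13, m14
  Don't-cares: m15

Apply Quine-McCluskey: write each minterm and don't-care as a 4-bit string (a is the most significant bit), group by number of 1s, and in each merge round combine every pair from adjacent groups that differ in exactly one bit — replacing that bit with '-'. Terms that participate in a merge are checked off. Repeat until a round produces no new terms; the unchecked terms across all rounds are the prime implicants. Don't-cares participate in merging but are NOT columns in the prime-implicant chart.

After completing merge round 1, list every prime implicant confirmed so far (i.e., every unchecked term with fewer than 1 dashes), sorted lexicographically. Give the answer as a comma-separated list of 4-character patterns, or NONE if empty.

Round 0: 0000✓ 0001✓ 0100✓ 0101✓ 0110✓ 1011✓ 1101✓ 1110✓ 1111✓
Round 1: -101 -110 0-00✓ 0-01✓ 000-✓ 01-0 010-✓ 1-11 11-1 111-
Round 2: 0-0-
PIs = {-101, -110, 0-0-, 01-0, 1-11, 11-1, 111-}

NONE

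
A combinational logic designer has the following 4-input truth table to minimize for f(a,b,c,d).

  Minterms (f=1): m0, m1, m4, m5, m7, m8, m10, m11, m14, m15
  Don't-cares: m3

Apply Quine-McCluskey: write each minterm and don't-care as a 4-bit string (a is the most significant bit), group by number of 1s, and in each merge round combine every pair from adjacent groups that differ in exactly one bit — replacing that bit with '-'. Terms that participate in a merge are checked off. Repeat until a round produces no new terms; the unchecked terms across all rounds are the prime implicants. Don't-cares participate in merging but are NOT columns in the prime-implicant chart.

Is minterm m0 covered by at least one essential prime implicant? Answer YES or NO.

Round 0: 0000✓ 0001✓ 0011✓ 0100✓ 0101✓ 0111✓ 1000✓ 1010✓ 1011✓ 1110✓ 1111✓
Round 1: -000 -011✓ -111✓ 0-00✓ 0-01✓ 0-11✓ 00-1✓ 000-✓ 01-1✓ 010-✓ 1-10✓ 1-11✓ 10-0 101-✓ 111-✓
Round 2: --11 0--1 0-0- 1-1-
PIs = {--11, -000, 0--1, 0-0-, 1-1-, 10-0}
Coverage chart:
  m0: -000,0-0-
  m1: 0--1,0-0-
  m4: 0-0- ←essential
  m5: 0--1,0-0-
  m7: --11,0--1
  m8: -000,10-0
  m10: 1-1-,10-0
  m11: --11,1-1-
  m14: 1-1- ←essential
  m15: --11,1-1-
Essential: 0-0-, 1-1-

YES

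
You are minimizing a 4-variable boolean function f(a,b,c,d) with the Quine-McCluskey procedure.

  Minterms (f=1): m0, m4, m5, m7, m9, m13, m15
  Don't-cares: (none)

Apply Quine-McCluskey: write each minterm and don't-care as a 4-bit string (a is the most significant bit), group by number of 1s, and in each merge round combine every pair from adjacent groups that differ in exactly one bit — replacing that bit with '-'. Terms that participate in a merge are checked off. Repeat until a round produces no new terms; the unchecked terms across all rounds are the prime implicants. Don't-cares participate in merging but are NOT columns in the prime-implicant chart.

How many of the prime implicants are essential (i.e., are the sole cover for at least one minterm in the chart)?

3

[col 0] 0000*, 0100*, 0101*, 0111*, 1001*, 1101*, 1111*
[col 1] -101*, -111*, 0-00, 01-1*, 010-, 1-01, 11-1*
[col 2] -1-1
Prime implicants: -1-1, 0-00, 010-, 1-01
PI chart (minterm → PIs covering it):
  0 | 0-00  (sole → essential)
  4 | 0-00,010-
  5 | -1-1,010-
  7 | -1-1  (sole → essential)
  9 | 1-01  (sole → essential)
  13 | -1-1,1-01
  15 | -1-1  (sole → essential)
Essential prime implicants: -1-1, 0-00, 1-01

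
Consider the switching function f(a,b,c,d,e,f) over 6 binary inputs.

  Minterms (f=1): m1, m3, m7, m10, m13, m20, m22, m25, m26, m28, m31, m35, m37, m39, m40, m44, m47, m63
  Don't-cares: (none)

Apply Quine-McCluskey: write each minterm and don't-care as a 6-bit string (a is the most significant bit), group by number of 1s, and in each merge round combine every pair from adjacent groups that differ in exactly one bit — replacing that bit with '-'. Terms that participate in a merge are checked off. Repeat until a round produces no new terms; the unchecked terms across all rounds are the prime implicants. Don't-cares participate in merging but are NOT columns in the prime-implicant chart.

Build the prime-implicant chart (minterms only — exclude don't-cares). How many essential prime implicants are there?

10

Round 0: 000001✓ 000011✓ 000111✓ 001010✓ 001101 010100✓ 010110✓ 011001 011010✓ 011100✓ 011111✓ 100011✓ 100101✓ 100111✓ 101000✓ 101100✓ 101111✓ 111111✓
Round 1: -00011✓ -00111✓ -11111 0-1010 000-11✓ 0000-1 01-100 0101-0 1-1111 10-111 100-11✓ 1001-1 101-00
Round 2: -00-11
PIs = {-00-11, -11111, 0-1010, 0000-1, 001101, 01-100, 0101-0, 011001, 1-1111, 10-111, 1001-1, 101-00}
Coverage chart:
  m1: 0000-1 ←essential
  m3: -00-11,0000-1
  m7: -00-11 ←essential
  m10: 0-1010 ←essential
  m13: 001101 ←essential
  m20: 01-100,0101-0
  m22: 0101-0 ←essential
  m25: 011001 ←essential
  m26: 0-1010 ←essential
  m28: 01-100 ←essential
  m31: -11111 ←essential
  m35: -00-11 ←essential
  m37: 1001-1 ←essential
  m39: -00-11,10-111,1001-1
  m40: 101-00 ←essential
  m44: 101-00 ←essential
  m47: 1-1111,10-111
  m63: -11111,1-1111
Essential: -00-11, -11111, 0-1010, 0000-1, 001101, 01-100, 0101-0, 011001, 1001-1, 101-00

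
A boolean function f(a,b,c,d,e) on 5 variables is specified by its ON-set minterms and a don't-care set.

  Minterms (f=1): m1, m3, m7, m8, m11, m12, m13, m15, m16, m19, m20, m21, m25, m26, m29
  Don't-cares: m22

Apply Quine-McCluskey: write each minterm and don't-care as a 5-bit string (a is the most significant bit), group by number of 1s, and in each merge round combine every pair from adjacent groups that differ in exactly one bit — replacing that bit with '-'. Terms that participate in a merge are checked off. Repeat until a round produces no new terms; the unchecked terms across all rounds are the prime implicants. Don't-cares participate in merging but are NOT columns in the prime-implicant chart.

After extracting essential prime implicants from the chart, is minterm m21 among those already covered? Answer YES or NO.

NO

Round 0: 00001✓ 00011✓ 00111✓ 01000✓ 01011✓ 01100✓ 01101✓ 01111✓ 10000✓ 10011✓ 10100✓ 10101✓ 10110✓ 11001✓ 11010 11101✓
Round 1: -0011 -1101 0-011✓ 0-111✓ 00-11✓ 000-1 01-00 01-11✓ 011-1 0110- 1-101 10-00 101-0 1010- 11-01
Round 2: 0--11
PIs = {-0011, -1101, 0--11, 000-1, 01-00, 011-1, 0110-, 1-101, 10-00, 101-0, 1010-, 11-01, 11010}
Coverage chart:
  m1: 000-1 ←essential
  m3: -0011,0--11,000-1
  m7: 0--11 ←essential
  m8: 01-00 ←essential
  m11: 0--11 ←essential
  m12: 01-00,0110-
  m13: -1101,011-1,0110-
  m15: 0--11,011-1
  m16: 10-00 ←essential
  m19: -0011 ←essential
  m20: 10-00,101-0,1010-
  m21: 1-101,1010-
  m25: 11-01 ←essential
  m26: 11010 ←essential
  m29: -1101,1-101,11-01
Essential: -0011, 0--11, 000-1, 01-00, 10-00, 11-01, 11010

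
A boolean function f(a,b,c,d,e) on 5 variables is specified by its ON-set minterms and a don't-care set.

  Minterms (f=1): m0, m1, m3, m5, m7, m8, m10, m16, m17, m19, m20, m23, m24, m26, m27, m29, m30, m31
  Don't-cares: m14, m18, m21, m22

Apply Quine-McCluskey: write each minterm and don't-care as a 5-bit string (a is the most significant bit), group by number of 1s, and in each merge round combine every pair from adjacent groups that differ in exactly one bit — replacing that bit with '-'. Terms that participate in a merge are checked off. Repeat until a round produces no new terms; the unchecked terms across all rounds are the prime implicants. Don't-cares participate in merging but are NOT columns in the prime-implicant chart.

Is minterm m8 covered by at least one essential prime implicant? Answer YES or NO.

size-2^0 implicants → 00000(✓)  00001(✓)  00011(✓)  00101(✓)  00111(✓)  01000(✓)  01010(✓)  01110(✓)  10000(✓)  10001(✓)  10010(✓)  10011(✓)  10100(✓)  10101(✓)  10110(✓)  10111(✓)  11000(✓)  11010(✓)  11011(✓)  11101(✓)  11110(✓)  11111(✓)
size-2^1 implicants → -0000(✓)  -0001(✓)  -0011(✓)  -0101(✓)  -0111(✓)  -1000(✓)  -1010(✓)  -1110(✓)  0-000(✓)  00-01(✓)  00-11(✓)  000-1(✓)  0000-(✓)  001-1(✓)  01-10(✓)  010-0(✓)  1-000(✓)  1-010(✓)  1-011(✓)  1-101(✓)  1-110(✓)  1-111(✓)  10-00(✓)  10-01(✓)  10-10(✓)  10-11(✓)  100-0(✓)  100-1(✓)  1000-(✓)  1001-(✓)  101-0(✓)  101-1(✓)  1010-(✓)  1011-(✓)  11-10(✓)  11-11(✓)  110-0(✓)  1101-(✓)  111-1(✓)  1111-(✓)
size-2^2 implicants → --000  -0-01(✓)  -0-11(✓)  -00-1(✓)  -000-  -01-1(✓)  -1-10  -10-0  00--1(✓)  1--10(✓)  1--11(✓)  1-0-0  1-01-(✓)  1-1-1  1-11-(✓)  10--0(✓)  10--1(✓)  10-0-(✓)  10-1-(✓)  100--(✓)  101--(✓)  11-1-(✓)
size-2^3 implicants → -0--1  1--1-  10---
Unchecked terms (primes): --000, -0--1, -000-, -1-10, -10-0, 1--1-, 1-0-0, 1-1-1, 10---
Minterm coverage:
  m0 ⊆ --000,-000-
  m1 ⊆ -0--1,-000-
  m3 ⊆ -0--1 [E]
  m5 ⊆ -0--1 [E]
  m7 ⊆ -0--1 [E]
  m8 ⊆ --000,-10-0
  m10 ⊆ -1-10,-10-0
  m16 ⊆ --000,-000-,1-0-0,10---
  m17 ⊆ -0--1,-000-,10---
  m19 ⊆ -0--1,1--1-,10---
  m20 ⊆ 10--- [E]
  m23 ⊆ -0--1,1--1-,1-1-1,10---
  m24 ⊆ --000,-10-0,1-0-0
  m26 ⊆ -1-10,-10-0,1--1-,1-0-0
  m27 ⊆ 1--1- [E]
  m29 ⊆ 1-1-1 [E]
  m30 ⊆ -1-10,1--1-
  m31 ⊆ 1--1-,1-1-1
E = {-0--1, 1--1-, 1-1-1, 10---}

NO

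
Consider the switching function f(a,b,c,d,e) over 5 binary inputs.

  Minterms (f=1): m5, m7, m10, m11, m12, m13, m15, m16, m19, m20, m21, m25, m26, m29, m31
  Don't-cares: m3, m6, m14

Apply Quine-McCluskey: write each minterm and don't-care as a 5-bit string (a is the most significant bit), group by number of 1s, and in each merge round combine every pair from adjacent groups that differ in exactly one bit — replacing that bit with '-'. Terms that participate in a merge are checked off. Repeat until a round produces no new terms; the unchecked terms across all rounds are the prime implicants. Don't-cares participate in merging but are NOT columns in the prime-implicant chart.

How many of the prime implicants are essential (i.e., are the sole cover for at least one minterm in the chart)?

6

size-2^0 implicants → 00011(✓)  00101(✓)  00110(✓)  00111(✓)  01010(✓)  01011(✓)  01100(✓)  01101(✓)  01110(✓)  01111(✓)  10000(✓)  10011(✓)  10100(✓)  10101(✓)  11001(✓)  11010(✓)  11101(✓)  11111(✓)
size-2^1 implicants → -0011  -0101(✓)  -1010  -1101(✓)  -1111(✓)  0-011(✓)  0-101(✓)  0-110(✓)  0-111(✓)  00-11(✓)  001-1(✓)  0011-(✓)  01-10(✓)  01-11(✓)  0101-(✓)  011-0(✓)  011-1(✓)  0110-(✓)  0111-(✓)  1-101(✓)  10-00  1010-  11-01  111-1(✓)
size-2^2 implicants → --101  -11-1  0--11  0-1-1  0-11-  01-1-  011--
Unchecked terms (primes): --101, -0011, -1010, -11-1, 0--11, 0-1-1, 0-11-, 01-1-, 011--, 10-00, 1010-, 11-01
Minterm coverage:
  m5 ⊆ --101,0-1-1
  m7 ⊆ 0--11,0-1-1,0-11-
  m10 ⊆ -1010,01-1-
  m11 ⊆ 0--11,01-1-
  m12 ⊆ 011-- [E]
  m13 ⊆ --101,-11-1,0-1-1,011--
  m15 ⊆ -11-1,0--11,0-1-1,0-11-,01-1-,011--
  m16 ⊆ 10-00 [E]
  m19 ⊆ -0011 [E]
  m20 ⊆ 10-00,1010-
  m21 ⊆ --101,1010-
  m25 ⊆ 11-01 [E]
  m26 ⊆ -1010 [E]
  m29 ⊆ --101,-11-1,11-01
  m31 ⊆ -11-1 [E]
E = {-0011, -1010, -11-1, 011--, 10-00, 11-01}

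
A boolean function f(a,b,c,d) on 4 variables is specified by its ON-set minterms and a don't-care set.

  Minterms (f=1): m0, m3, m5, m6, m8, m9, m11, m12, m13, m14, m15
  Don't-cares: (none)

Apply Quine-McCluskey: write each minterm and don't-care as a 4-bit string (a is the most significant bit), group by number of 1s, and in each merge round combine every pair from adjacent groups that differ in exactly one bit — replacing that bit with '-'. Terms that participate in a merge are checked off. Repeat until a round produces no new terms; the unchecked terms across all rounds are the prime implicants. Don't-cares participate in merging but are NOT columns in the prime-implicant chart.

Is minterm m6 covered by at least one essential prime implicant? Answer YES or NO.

Round 0: 0000✓ 0011✓ 0101✓ 0110✓ 1000✓ 1001✓ 1011✓ 1100✓ 1101✓ 1110✓ 1111✓
Round 1: -000 -011 -101 -110 1-00✓ 1-01✓ 1-11✓ 10-1✓ 100-✓ 11-0✓ 11-1✓ 110-✓ 111-✓
Round 2: 1--1 1-0- 11--
PIs = {-000, -011, -101, -110, 1--1, 1-0-, 11--}
Coverage chart:
  m0: -000 ←essential
  m3: -011 ←essential
  m5: -101 ←essential
  m6: -110 ←essential
  m8: -000,1-0-
  m9: 1--1,1-0-
  m11: -011,1--1
  m12: 1-0-,11--
  m13: -101,1--1,1-0-,11--
  m14: -110,11--
  m15: 1--1,11--
Essential: -000, -011, -101, -110

YES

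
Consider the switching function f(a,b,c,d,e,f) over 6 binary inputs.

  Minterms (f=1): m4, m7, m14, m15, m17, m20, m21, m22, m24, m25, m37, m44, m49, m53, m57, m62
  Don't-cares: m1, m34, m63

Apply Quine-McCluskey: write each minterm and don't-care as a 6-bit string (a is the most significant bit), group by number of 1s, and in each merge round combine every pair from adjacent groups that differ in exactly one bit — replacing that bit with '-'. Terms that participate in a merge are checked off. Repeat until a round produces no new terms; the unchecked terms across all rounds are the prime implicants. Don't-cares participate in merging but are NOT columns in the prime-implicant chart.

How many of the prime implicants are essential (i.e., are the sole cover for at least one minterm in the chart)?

9

Round 0: 000001✓ 000100✓ 000111✓ 001110✓ 001111✓ 010001✓ 010100✓ 010101✓ 010110✓ 011000✓ 011001✓ 100010 100101✓ 101100 110001✓ 110101✓ 111001✓ 111110✓ 111111✓
Round 1: -10001✓ -10101✓ -11001✓ 0-0001 0-0100 00-111 00111- 01-001✓ 010-01✓ 0101-0 01010- 01100- 1-0101 11-001✓ 110-01✓ 11111-
Round 2: -1-001 -10-01
PIs = {-1-001, -10-01, 0-0001, 0-0100, 00-111, 00111-, 0101-0, 01010-, 01100-, 1-0101, 100010, 101100, 11111-}
Coverage chart:
  m4: 0-0100 ←essential
  m7: 00-111 ←essential
  m14: 00111- ←essential
  m15: 00-111,00111-
  m17: -1-001,-10-01,0-0001
  m20: 0-0100,0101-0,01010-
  m21: -10-01,01010-
  m22: 0101-0 ←essential
  m24: 01100- ←essential
  m25: -1-001,01100-
  m37: 1-0101 ←essential
  m44: 101100 ←essential
  m49: -1-001,-10-01
  m53: -10-01,1-0101
  m57: -1-001 ←essential
  m62: 11111- ←essential
Essential: -1-001, 0-0100, 00-111, 00111-, 0101-0, 01100-, 1-0101, 101100, 11111-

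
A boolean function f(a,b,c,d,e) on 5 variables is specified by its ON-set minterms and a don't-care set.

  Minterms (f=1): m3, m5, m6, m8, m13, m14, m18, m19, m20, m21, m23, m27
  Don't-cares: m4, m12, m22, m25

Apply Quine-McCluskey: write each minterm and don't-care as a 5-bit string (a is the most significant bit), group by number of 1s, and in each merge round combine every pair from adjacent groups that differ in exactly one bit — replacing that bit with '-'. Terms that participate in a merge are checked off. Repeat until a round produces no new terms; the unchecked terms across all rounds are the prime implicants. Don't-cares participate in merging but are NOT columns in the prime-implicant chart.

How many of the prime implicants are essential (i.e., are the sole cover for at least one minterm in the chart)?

Round 0: 00011✓ 00100✓ 00101✓ 00110✓ 01000✓ 01100✓ 01101✓ 01110✓ 10010✓ 10011✓ 10100✓ 10101✓ 10110✓ 10111✓ 11001✓ 11011✓
Round 1: -0011 -0100✓ -0101✓ -0110✓ 0-100✓ 0-101✓ 0-110✓ 001-0✓ 0010-✓ 01-00 011-0✓ 0110-✓ 1-011 10-10✓ 10-11✓ 1001-✓ 101-0✓ 101-1✓ 1010-✓ 1011-✓ 110-1
Round 2: -01-0 -010- 0-1-0 0-10- 10-1- 101--
PIs = {-0011, -01-0, -010-, 0-1-0, 0-10-, 01-00, 1-011, 10-1-, 101--, 110-1}
Coverage chart:
  m3: -0011 ←essential
  m5: -010-,0-10-
  m6: -01-0,0-1-0
  m8: 01-00 ←essential
  m13: 0-10- ←essential
  m14: 0-1-0 ←essential
  m18: 10-1- ←essential
  m19: -0011,1-011,10-1-
  m20: -01-0,-010-,101--
  m21: -010-,101--
  m23: 10-1-,101--
  m27: 1-011,110-1
Essential: -0011, 0-1-0, 0-10-, 01-00, 10-1-

5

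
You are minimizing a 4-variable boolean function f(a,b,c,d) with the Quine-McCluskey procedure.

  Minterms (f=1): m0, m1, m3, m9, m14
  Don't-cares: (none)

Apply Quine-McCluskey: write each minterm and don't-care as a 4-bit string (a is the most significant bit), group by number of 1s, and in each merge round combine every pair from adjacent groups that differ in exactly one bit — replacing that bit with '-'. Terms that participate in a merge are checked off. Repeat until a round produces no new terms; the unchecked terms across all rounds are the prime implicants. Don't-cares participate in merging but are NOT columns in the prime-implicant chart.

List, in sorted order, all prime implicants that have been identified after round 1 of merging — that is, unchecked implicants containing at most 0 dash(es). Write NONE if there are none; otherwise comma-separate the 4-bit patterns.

[col 0] 0000*, 0001*, 0011*, 1001*, 1110
[col 1] -001, 00-1, 000-
Prime implicants: -001, 00-1, 000-, 1110

1110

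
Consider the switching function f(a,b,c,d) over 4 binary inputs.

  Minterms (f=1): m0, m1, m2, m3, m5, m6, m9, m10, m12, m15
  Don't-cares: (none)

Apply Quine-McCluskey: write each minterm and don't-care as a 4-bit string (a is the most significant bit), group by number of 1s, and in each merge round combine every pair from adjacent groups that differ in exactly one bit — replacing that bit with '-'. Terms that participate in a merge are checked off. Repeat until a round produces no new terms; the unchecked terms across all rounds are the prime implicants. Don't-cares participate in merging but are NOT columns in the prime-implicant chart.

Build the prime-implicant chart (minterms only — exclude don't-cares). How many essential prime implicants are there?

[col 0] 0000*, 0001*, 0010*, 0011*, 0101*, 0110*, 1001*, 1010*, 1100, 1111
[col 1] -001, -010, 0-01, 0-10, 00-0*, 00-1*, 000-*, 001-*
[col 2] 00--
Prime implicants: -001, -010, 0-01, 0-10, 00--, 1100, 1111
PI chart (minterm → PIs covering it):
  0 | 00--  (sole → essential)
  1 | -001,0-01,00--
  2 | -010,0-10,00--
  3 | 00--  (sole → essential)
  5 | 0-01  (sole → essential)
  6 | 0-10  (sole → essential)
  9 | -001  (sole → essential)
  10 | -010  (sole → essential)
  12 | 1100  (sole → essential)
  15 | 1111  (sole → essential)
Essential prime implicants: -001, -010, 0-01, 0-10, 00--, 1100, 1111

7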